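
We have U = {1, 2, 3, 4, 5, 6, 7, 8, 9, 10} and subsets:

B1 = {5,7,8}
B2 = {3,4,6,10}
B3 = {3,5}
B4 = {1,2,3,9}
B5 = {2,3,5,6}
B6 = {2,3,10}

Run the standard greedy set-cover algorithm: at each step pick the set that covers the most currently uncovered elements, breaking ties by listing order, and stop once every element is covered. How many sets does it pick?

Pick 1: B2 covers 4 new elements (3, 4, 6, 10).
Pick 2: B1 covers 3 new elements (5, 7, 8).
Pick 3: B4 covers 3 new elements (1, 2, 9).
Greedy uses 3 sets.

3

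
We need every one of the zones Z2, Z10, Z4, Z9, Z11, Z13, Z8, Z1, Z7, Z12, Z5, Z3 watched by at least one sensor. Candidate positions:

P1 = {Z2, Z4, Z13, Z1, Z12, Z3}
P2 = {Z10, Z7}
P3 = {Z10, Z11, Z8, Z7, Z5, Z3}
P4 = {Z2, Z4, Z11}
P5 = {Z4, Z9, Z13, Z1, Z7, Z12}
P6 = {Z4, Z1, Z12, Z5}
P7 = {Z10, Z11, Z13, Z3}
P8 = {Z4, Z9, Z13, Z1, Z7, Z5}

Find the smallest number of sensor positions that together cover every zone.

3

P1, P3, P5 together cover {Z2, Z10, Z4, Z9, Z11, Z13, Z8, Z1, Z7, Z12, Z5, Z3} — every zone.
No 2 of the 8 sensor positions cover everything (all 28 pairs fall short), so 3 is minimum.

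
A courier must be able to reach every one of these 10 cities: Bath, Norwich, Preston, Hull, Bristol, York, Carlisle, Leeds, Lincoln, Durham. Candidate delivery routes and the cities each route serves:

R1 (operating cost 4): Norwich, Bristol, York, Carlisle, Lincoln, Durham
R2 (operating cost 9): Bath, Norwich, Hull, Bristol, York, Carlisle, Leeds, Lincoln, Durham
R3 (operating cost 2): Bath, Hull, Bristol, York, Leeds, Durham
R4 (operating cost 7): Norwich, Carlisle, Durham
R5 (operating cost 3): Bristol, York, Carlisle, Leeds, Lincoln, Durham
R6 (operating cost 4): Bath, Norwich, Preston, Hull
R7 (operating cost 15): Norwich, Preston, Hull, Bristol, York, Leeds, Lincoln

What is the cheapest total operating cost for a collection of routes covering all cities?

R5, R6 cover every city at operating cost 3 + 4 = 7.
Any cover uses at least 2 routes; among all covering selections none totals below 7.
Greedy by coverage-per-operating cost would pick R3, R1, R6 for 10 — worse than the optimum 7.

7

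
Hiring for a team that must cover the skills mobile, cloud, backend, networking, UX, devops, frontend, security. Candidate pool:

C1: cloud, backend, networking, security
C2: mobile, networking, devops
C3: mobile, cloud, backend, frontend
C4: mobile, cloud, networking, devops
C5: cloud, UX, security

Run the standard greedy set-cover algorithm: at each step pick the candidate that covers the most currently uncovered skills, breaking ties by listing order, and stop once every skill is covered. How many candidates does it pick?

Pick 1: C1 covers 4 new skills (cloud, backend, networking, security).
Pick 2: C2 covers 2 new skills (mobile, devops).
Pick 3: C3 covers 1 new skills (frontend).
Pick 4: C5 covers 1 new skills (UX).
Greedy uses 4 candidates. (The true minimum is 3.)

4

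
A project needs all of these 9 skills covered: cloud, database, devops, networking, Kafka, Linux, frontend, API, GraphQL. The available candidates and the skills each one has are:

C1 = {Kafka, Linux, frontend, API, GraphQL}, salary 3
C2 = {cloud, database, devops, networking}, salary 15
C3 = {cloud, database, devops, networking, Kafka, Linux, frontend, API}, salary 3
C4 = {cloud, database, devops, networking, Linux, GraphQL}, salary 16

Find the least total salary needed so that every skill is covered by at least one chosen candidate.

6

C1, C3 cover every skill at salary 3 + 3 = 6.
Any cover uses at least 2 candidates; among all covering selections none totals below 6.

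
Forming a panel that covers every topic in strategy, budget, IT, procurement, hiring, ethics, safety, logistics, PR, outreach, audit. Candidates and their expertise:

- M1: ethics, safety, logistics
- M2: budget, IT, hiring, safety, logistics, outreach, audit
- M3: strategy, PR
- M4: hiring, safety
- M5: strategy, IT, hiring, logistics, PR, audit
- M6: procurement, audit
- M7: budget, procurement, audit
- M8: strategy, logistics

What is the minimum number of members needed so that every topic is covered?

4

M1, M2, M3, M6 together cover {strategy, budget, IT, procurement, hiring, ethics, safety, logistics, PR, outreach, audit} — every topic.
No 3 of the 8 members cover everything (all 56 triples fall short), so 4 is minimum.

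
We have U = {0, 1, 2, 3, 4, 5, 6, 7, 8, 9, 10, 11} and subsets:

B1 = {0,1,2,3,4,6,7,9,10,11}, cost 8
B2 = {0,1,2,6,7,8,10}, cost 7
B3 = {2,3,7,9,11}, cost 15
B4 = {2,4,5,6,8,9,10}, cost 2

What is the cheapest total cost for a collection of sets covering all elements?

B1, B4 cover every element at cost 8 + 2 = 10.
Any cover uses at least 2 sets; among all covering selections none totals below 10.

10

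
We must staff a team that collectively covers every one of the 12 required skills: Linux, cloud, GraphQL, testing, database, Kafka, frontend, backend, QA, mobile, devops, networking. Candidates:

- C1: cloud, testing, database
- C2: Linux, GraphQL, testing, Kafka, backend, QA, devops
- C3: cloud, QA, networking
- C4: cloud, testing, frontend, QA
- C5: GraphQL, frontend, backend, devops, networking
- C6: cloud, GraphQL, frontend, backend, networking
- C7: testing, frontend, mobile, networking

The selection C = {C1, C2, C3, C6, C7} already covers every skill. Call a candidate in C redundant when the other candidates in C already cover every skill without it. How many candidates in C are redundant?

Drop C1: database uncovered — not redundant.
Drop C2: Linux, Kafka, devops uncovered — not redundant.
Drop C3: the rest still cover every skill — redundant.
Drop C6: the rest still cover every skill — redundant.
Drop C7: mobile uncovered — not redundant.
2 redundant: C3, C6.

2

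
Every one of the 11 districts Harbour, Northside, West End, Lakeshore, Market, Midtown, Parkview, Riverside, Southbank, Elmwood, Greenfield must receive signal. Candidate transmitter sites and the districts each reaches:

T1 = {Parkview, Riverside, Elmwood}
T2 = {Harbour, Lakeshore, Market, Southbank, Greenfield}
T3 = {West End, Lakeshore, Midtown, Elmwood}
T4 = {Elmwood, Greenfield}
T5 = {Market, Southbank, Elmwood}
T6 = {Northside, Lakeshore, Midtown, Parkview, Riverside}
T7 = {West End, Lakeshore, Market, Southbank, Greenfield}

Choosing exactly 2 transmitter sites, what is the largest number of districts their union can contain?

9

Choosing T2, T6 covers {Harbour, Northside, Lakeshore, Market, Midtown, Parkview, Riverside, Southbank, Greenfield} — 9 districts.
No choice of 2 transmitter sites does better; here West End, Elmwood are left uncovered.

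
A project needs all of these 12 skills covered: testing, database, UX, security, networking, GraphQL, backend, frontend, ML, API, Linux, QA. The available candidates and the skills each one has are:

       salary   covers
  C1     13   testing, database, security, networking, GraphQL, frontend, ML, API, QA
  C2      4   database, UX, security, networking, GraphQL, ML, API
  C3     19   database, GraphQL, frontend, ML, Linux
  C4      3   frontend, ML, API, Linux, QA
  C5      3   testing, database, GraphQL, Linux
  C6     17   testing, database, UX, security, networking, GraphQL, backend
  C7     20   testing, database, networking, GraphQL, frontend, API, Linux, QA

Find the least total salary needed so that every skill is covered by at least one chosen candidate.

C4, C6 cover every skill at salary 3 + 17 = 20.
Any cover uses at least 2 candidates; among all covering selections none totals below 20.

20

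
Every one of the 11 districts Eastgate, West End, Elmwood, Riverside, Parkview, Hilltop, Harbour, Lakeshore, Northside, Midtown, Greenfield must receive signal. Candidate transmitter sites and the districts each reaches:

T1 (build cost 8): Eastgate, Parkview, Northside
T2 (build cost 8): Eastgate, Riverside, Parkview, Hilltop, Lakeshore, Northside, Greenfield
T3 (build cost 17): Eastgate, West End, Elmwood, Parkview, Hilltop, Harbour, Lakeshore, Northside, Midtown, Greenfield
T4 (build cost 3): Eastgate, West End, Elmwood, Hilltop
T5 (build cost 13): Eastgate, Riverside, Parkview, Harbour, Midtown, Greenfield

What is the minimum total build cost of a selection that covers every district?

24

T2, T4, T5 cover every district at build cost 8 + 3 + 13 = 24.
Any cover uses at least 2 transmitter sites; among all covering selections none totals below 24.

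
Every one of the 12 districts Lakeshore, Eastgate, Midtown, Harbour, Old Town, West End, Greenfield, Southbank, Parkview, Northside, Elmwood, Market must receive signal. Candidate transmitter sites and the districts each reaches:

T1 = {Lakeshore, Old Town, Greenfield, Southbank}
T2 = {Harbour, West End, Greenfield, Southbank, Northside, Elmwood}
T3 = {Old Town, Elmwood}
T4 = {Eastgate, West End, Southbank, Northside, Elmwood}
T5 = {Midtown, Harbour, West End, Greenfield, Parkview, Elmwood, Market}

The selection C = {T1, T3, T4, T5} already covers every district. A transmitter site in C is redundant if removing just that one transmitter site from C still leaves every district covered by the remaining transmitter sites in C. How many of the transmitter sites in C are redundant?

Drop T1: Lakeshore uncovered — not redundant.
Drop T3: the rest still cover every district — redundant.
Drop T4: Eastgate, Northside uncovered — not redundant.
Drop T5: Midtown, Harbour, Parkview, Market uncovered — not redundant.
1 redundant: T3.

1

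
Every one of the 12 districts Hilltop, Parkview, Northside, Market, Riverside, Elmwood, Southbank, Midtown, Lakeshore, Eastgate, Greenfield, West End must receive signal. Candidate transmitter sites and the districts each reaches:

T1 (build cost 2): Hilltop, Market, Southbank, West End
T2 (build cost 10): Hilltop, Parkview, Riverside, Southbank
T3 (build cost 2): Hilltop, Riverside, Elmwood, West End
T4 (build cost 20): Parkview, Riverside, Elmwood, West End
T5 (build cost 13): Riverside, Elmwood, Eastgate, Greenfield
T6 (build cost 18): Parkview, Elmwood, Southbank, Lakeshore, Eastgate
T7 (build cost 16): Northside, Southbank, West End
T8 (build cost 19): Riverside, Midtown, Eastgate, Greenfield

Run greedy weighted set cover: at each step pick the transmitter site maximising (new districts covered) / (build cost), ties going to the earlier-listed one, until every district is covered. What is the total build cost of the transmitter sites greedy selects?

Pick 1: T1 adds 4 new (Hilltop, Market, Southbank, West End) at build cost 2 (ratio 4/2).
Pick 2: T3 adds 2 new (Riverside, Elmwood) at build cost 2 (ratio 2/2).
Pick 3: T6 adds 3 new (Parkview, Lakeshore, Eastgate) at build cost 18 (ratio 3/18).
Pick 4: T8 adds 2 new (Midtown, Greenfield) at build cost 19 (ratio 2/19).
Pick 5: T7 adds 1 new (Northside) at build cost 16 (ratio 1/16).
Greedy total build cost: 2 + 2 + 18 + 19 + 16 = 57. (The true optimum is 55, so greedy overshoots here.)

57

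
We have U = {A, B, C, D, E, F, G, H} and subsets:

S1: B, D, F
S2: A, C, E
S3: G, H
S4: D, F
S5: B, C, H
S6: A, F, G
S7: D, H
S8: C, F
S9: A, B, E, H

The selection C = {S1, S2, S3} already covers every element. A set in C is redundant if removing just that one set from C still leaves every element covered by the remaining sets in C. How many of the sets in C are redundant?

0

Drop S1: B, D, F uncovered — not redundant.
Drop S2: A, C, E uncovered — not redundant.
Drop S3: G, H uncovered — not redundant.
None of the sets in C is redundant.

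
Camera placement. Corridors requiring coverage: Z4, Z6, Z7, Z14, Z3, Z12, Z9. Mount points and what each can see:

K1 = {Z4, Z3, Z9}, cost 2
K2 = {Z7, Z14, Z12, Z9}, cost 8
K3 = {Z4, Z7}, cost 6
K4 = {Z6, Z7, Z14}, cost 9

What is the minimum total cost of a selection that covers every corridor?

K1, K2, K4 cover every corridor at cost 2 + 8 + 9 = 19.
Any cover uses at least 3 camera mounts; among all covering selections none totals below 19.

19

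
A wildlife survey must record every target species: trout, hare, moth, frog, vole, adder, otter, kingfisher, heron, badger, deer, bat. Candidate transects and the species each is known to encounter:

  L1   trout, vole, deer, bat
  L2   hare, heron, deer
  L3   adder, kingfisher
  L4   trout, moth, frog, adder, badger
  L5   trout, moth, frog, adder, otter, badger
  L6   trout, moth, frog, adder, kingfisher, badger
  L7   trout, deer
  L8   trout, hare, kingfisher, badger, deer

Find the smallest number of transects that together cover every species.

L1, L2, L3, L5 together cover {trout, hare, moth, frog, vole, adder, otter, kingfisher, heron, badger, deer, bat} — every species.
No 3 of the 8 transects cover everything (all 56 triples fall short), so 4 is minimum.

4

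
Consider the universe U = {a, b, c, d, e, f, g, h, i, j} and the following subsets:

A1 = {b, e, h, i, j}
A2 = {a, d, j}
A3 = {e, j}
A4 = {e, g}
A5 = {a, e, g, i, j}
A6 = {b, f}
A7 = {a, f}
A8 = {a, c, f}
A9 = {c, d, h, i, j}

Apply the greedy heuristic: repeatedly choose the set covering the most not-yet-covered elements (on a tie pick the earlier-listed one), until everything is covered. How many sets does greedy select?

Pick 1: A1 covers 5 new elements (b, e, h, i, j).
Pick 2: A8 covers 3 new elements (a, c, f).
Pick 3: A2 covers 1 new elements (d).
Pick 4: A4 covers 1 new elements (g).
Greedy uses 4 sets. (The true minimum is 3.)

4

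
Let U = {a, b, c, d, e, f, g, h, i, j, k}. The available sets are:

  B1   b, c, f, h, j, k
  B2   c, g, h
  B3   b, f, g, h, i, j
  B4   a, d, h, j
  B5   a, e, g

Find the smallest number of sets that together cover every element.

4

B1, B3, B4, B5 together cover {a, b, c, d, e, f, g, h, i, j, k} — every element.
No 3 of the 5 sets cover everything (all 10 triples fall short), so 4 is minimum.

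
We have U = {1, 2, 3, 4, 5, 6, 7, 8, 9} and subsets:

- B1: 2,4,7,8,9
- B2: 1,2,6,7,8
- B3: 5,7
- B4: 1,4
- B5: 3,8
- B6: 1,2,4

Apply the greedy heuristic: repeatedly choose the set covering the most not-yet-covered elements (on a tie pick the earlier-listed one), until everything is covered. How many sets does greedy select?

Pick 1: B1 covers 5 new elements (2, 4, 7, 8, 9).
Pick 2: B2 covers 2 new elements (1, 6).
Pick 3: B3 covers 1 new elements (5).
Pick 4: B5 covers 1 new elements (3).
Greedy uses 4 sets.

4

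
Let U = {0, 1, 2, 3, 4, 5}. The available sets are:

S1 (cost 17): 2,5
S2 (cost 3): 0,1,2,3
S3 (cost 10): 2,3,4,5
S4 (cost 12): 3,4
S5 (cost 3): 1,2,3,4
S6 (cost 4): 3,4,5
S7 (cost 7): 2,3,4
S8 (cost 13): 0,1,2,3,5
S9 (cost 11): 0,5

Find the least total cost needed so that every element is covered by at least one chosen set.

7

S2, S6 cover every element at cost 3 + 4 = 7.
Any cover uses at least 2 sets; among all covering selections none totals below 7.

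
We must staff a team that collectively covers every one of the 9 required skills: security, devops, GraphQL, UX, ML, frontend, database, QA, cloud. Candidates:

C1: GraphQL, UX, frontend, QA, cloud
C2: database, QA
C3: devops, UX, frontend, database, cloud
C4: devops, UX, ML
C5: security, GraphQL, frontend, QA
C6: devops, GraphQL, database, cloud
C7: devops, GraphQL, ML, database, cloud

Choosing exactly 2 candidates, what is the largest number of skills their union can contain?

8

Choosing C1, C7 covers {devops, GraphQL, UX, ML, frontend, database, QA, cloud} — 8 skills.
No choice of 2 candidates does better; here security is left uncovered.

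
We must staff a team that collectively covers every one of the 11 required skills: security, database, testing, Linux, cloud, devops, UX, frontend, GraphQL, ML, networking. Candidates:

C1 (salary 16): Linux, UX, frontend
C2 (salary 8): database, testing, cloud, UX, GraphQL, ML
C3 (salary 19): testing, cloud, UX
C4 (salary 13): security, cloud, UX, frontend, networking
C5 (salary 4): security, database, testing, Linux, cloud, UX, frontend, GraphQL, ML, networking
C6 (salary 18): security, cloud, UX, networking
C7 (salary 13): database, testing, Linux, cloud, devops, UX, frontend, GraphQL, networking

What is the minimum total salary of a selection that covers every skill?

17

C5, C7 cover every skill at salary 4 + 13 = 17.
Any cover uses at least 2 candidates; among all covering selections none totals below 17.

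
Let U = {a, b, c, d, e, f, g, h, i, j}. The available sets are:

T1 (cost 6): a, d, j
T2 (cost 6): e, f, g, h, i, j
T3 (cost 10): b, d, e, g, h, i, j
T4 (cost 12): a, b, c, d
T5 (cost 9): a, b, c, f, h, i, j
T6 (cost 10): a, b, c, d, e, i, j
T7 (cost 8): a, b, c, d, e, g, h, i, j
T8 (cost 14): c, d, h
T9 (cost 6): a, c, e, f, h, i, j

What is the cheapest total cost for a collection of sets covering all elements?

T2, T7 cover every element at cost 6 + 8 = 14.
Any cover uses at least 2 sets; among all covering selections none totals below 14.

14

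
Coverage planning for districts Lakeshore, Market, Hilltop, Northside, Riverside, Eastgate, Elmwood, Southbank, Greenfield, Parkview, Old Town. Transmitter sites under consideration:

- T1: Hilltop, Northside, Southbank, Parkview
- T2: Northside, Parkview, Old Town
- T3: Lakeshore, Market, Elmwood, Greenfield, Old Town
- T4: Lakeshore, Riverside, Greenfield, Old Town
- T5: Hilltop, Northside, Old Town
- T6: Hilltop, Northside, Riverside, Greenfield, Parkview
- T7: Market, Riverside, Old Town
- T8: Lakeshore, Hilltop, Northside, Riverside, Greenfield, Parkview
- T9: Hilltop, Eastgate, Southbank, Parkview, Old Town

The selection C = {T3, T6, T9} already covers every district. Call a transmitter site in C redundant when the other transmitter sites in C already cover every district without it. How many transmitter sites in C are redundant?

Drop T3: Lakeshore, Market, Elmwood uncovered — not redundant.
Drop T6: Northside, Riverside uncovered — not redundant.
Drop T9: Eastgate, Southbank uncovered — not redundant.
None of the transmitter sites in C is redundant.

0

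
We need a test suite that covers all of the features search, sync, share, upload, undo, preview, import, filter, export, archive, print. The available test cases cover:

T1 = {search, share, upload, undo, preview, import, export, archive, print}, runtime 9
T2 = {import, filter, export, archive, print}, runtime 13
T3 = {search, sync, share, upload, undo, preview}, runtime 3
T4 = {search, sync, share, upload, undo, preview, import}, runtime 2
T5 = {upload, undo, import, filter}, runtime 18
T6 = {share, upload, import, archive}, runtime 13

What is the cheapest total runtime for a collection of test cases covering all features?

15

T2, T4 cover every feature at runtime 13 + 2 = 15.
Any cover uses at least 2 test cases; among all covering selections none totals below 15.
Greedy by coverage-per-runtime would pick T4, T1, T2 for 24 — worse than the optimum 15.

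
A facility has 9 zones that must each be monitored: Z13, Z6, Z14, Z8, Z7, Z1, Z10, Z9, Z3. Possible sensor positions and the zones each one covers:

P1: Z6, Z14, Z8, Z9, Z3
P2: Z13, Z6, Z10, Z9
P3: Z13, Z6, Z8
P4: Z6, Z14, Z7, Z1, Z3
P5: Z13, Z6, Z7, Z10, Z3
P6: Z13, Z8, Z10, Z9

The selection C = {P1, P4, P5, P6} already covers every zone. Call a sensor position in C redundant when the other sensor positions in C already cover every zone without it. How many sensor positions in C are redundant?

Drop P1: the rest still cover every zone — redundant.
Drop P4: Z1 uncovered — not redundant.
Drop P5: the rest still cover every zone — redundant.
Drop P6: the rest still cover every zone — redundant.
3 redundant: P1, P5, P6.

3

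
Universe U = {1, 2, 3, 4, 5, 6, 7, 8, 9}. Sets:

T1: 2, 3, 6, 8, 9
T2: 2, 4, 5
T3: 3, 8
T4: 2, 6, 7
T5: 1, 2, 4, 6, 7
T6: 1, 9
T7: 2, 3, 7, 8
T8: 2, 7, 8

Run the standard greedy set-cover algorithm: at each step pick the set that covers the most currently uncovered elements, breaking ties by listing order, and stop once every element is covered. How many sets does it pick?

Pick 1: T1 covers 5 new elements (2, 3, 6, 8, 9).
Pick 2: T5 covers 3 new elements (1, 4, 7).
Pick 3: T2 covers 1 new elements (5).
Greedy uses 3 sets.

3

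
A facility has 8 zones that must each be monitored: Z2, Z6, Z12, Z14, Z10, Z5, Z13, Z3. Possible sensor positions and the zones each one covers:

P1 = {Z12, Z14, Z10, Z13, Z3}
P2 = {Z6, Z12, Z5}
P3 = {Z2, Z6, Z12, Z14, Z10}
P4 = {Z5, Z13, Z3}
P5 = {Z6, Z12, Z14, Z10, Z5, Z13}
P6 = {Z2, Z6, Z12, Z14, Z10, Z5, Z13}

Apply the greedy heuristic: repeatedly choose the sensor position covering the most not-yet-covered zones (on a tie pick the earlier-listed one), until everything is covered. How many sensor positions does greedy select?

2

Pick 1: P6 covers 7 new zones (Z2, Z6, Z12, Z14, Z10, Z5, Z13).
Pick 2: P1 covers 1 new zones (Z3).
Greedy uses 2 sensor positions.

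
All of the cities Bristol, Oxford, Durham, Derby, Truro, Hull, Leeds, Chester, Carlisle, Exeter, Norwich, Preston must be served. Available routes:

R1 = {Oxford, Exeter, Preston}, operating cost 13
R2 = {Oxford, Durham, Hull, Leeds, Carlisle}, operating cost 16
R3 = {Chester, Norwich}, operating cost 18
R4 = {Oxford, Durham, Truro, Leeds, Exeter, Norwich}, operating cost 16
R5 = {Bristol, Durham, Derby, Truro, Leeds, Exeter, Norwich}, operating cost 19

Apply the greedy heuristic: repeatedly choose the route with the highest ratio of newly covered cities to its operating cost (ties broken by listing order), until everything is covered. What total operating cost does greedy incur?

Pick 1: R4 adds 6 new (Oxford, Durham, Truro, Leeds, Exeter, Norwich) at operating cost 16 (ratio 6/16).
Pick 2: R2 adds 2 new (Hull, Carlisle) at operating cost 16 (ratio 2/16).
Pick 3: R5 adds 2 new (Bristol, Derby) at operating cost 19 (ratio 2/19).
Pick 4: R1 adds 1 new (Preston) at operating cost 13 (ratio 1/13).
Pick 5: R3 adds 1 new (Chester) at operating cost 18 (ratio 1/18).
Greedy total operating cost: 16 + 16 + 19 + 13 + 18 = 82. (The true optimum is 66, so greedy overshoots here.)

82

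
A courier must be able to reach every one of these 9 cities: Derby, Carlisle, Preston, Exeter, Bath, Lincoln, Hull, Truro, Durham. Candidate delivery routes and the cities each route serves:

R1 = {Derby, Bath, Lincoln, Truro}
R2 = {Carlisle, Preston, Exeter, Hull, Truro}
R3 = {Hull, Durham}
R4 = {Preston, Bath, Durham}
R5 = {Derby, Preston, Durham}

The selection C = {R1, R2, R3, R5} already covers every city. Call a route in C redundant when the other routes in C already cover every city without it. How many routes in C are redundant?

Drop R1: Bath, Lincoln uncovered — not redundant.
Drop R2: Carlisle, Exeter uncovered — not redundant.
Drop R3: the rest still cover every city — redundant.
Drop R5: the rest still cover every city — redundant.
2 redundant: R3, R5.

2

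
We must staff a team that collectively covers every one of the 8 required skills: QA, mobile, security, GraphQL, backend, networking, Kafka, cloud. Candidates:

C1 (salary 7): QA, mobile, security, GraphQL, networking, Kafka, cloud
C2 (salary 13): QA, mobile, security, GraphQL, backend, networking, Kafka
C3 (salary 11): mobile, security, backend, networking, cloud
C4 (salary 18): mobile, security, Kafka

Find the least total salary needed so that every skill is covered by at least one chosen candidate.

18

C1, C3 cover every skill at salary 7 + 11 = 18.
Any cover uses at least 2 candidates; among all covering selections none totals below 18.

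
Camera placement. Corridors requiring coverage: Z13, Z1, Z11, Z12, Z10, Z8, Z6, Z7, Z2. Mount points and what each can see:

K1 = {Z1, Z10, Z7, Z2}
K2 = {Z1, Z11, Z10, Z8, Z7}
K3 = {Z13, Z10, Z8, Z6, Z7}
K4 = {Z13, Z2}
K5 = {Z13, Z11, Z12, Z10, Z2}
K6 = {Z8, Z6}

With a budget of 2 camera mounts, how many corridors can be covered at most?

8

Choosing K2, K5 covers {Z13, Z1, Z11, Z12, Z10, Z8, Z7, Z2} — 8 corridors.
No choice of 2 camera mounts does better; here Z6 is left uncovered.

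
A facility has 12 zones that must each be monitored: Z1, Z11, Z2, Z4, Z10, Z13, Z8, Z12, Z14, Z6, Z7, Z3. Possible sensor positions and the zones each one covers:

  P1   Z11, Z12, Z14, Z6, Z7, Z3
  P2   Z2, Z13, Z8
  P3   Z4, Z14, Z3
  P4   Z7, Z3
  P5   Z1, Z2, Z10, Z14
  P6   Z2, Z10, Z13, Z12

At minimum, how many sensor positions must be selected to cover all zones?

P1, P2, P3, P5 together cover {Z1, Z11, Z2, Z4, Z10, Z13, Z8, Z12, Z14, Z6, Z7, Z3} — every zone.
No 3 of the 6 sensor positions cover everything (all 20 triples fall short), so 4 is minimum.

4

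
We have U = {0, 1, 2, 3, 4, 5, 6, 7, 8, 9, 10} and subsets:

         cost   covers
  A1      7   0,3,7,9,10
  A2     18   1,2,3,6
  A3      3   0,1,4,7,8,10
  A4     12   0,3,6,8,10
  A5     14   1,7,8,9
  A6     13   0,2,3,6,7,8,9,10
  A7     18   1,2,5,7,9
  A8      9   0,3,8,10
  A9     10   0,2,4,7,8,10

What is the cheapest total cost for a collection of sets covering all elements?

33

A3, A4, A7 cover every element at cost 3 + 12 + 18 = 33.
Any cover uses at least 3 sets; among all covering selections none totals below 33.
Greedy by coverage-per-cost would pick A3, A6, A7 for 34 — worse than the optimum 33.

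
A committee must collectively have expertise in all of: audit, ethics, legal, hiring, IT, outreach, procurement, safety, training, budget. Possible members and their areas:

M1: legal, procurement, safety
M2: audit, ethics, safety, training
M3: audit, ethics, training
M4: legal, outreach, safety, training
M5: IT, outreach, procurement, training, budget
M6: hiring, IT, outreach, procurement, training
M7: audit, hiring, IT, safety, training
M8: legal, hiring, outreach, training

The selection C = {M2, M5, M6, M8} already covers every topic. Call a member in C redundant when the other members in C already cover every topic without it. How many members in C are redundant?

1

Drop M2: audit, ethics, safety uncovered — not redundant.
Drop M5: budget uncovered — not redundant.
Drop M6: the rest still cover every topic — redundant.
Drop M8: legal uncovered — not redundant.
1 redundant: M6.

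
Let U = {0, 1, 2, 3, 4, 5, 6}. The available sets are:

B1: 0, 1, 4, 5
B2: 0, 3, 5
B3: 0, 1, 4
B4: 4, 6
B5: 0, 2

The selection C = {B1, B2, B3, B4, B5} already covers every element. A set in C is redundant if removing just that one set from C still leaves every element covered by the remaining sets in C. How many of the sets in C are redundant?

2

Drop B1: the rest still cover every element — redundant.
Drop B2: 3 uncovered — not redundant.
Drop B3: the rest still cover every element — redundant.
Drop B4: 6 uncovered — not redundant.
Drop B5: 2 uncovered — not redundant.
2 redundant: B1, B3.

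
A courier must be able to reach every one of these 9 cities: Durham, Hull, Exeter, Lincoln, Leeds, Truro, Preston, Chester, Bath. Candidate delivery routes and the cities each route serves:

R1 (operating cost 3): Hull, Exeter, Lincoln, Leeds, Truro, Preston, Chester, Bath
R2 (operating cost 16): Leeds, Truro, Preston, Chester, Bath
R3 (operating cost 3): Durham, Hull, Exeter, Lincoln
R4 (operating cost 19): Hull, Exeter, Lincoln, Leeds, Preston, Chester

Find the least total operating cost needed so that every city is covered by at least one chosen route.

R1, R3 cover every city at operating cost 3 + 3 = 6.
Any cover uses at least 2 routes; among all covering selections none totals below 6.

6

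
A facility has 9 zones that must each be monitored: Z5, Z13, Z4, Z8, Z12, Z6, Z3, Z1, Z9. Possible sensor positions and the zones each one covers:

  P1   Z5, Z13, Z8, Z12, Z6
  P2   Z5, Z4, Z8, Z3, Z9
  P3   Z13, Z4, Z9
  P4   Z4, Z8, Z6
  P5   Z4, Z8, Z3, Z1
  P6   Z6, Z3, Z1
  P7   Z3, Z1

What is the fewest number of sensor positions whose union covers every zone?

P1, P2, P5 together cover {Z5, Z13, Z4, Z8, Z12, Z6, Z3, Z1, Z9} — every zone.
No 2 of the 7 sensor positions cover everything (all 21 pairs fall short), so 3 is minimum.

3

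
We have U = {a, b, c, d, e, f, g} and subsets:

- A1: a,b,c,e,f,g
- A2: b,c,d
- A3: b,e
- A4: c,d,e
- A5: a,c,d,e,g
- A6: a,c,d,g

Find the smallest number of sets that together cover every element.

A1, A2 together cover {a, b, c, d, e, f, g} — every element.
No single set contains all 7 elements, so 2 is optimal.

2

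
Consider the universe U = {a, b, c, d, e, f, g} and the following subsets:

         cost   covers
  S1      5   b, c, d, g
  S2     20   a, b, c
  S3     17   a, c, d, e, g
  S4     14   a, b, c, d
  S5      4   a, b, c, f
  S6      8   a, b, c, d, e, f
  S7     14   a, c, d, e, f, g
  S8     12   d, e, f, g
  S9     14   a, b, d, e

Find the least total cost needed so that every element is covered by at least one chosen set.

S1, S6 cover every element at cost 5 + 8 = 13.
Any cover uses at least 2 sets; among all covering selections none totals below 13.

13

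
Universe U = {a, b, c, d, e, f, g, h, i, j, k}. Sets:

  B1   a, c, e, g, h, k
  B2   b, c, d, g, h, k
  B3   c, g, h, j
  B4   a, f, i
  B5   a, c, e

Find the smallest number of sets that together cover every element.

4

B1, B2, B3, B4 together cover {a, b, c, d, e, f, g, h, i, j, k} — every element.
No 3 of the 5 sets cover everything (all 10 triples fall short), so 4 is minimum.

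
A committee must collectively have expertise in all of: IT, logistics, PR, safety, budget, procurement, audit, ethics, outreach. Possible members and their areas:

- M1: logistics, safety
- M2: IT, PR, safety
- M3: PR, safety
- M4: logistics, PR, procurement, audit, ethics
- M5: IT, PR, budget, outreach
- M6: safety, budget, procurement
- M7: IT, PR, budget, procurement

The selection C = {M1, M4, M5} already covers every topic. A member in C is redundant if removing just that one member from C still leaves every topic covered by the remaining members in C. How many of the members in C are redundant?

0

Drop M1: safety uncovered — not redundant.
Drop M4: procurement, audit, ethics uncovered — not redundant.
Drop M5: IT, budget, outreach uncovered — not redundant.
None of the members in C is redundant.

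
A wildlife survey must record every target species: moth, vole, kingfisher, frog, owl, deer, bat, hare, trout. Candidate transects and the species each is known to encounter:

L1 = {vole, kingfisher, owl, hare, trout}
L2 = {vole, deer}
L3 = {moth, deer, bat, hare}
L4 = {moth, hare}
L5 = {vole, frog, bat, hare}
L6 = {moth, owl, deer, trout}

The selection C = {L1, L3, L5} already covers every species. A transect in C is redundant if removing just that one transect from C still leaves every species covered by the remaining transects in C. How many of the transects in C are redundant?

0

Drop L1: kingfisher, owl, trout uncovered — not redundant.
Drop L3: moth, deer uncovered — not redundant.
Drop L5: frog uncovered — not redundant.
None of the transects in C is redundant.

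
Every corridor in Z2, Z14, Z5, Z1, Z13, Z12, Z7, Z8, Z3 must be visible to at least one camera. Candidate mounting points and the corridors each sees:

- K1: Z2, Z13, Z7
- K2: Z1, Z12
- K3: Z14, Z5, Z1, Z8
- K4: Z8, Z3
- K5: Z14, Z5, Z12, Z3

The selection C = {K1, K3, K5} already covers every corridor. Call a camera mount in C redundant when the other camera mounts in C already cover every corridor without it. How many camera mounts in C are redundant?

Drop K1: Z2, Z13, Z7 uncovered — not redundant.
Drop K3: Z1, Z8 uncovered — not redundant.
Drop K5: Z12, Z3 uncovered — not redundant.
None of the camera mounts in C is redundant.

0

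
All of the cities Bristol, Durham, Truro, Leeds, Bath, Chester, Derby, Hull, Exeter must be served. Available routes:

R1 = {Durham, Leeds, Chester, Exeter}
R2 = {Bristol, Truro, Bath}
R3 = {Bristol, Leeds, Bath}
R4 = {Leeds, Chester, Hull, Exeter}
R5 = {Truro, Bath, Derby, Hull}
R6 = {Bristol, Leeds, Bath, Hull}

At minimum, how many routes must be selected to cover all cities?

3

R1, R2, R5 together cover {Bristol, Durham, Truro, Leeds, Bath, Chester, Derby, Hull, Exeter} — every city.
No 2 of the 6 routes cover everything (all 15 pairs fall short), so 3 is minimum.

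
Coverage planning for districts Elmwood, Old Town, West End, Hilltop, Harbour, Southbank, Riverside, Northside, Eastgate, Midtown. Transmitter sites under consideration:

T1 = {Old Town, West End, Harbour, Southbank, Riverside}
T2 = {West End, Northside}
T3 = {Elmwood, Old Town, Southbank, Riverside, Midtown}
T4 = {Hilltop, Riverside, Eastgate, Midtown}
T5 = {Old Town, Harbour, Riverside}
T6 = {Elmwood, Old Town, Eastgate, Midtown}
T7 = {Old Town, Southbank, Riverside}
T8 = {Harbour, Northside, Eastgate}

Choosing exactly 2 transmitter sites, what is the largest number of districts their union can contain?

8

Choosing T1, T4 covers {Old Town, West End, Hilltop, Harbour, Southbank, Riverside, Eastgate, Midtown} — 8 districts.
No choice of 2 transmitter sites does better; here Elmwood, Northside are left uncovered.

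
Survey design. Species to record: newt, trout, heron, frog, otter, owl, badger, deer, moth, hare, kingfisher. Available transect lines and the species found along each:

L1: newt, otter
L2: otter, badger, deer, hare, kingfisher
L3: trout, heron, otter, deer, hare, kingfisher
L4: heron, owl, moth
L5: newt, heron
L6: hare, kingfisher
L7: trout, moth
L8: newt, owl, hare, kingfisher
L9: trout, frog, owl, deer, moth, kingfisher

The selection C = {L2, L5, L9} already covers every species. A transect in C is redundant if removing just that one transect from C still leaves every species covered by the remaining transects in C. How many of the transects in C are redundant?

0

Drop L2: otter, badger, hare uncovered — not redundant.
Drop L5: newt, heron uncovered — not redundant.
Drop L9: trout, frog, owl, moth uncovered — not redundant.
None of the transects in C is redundant.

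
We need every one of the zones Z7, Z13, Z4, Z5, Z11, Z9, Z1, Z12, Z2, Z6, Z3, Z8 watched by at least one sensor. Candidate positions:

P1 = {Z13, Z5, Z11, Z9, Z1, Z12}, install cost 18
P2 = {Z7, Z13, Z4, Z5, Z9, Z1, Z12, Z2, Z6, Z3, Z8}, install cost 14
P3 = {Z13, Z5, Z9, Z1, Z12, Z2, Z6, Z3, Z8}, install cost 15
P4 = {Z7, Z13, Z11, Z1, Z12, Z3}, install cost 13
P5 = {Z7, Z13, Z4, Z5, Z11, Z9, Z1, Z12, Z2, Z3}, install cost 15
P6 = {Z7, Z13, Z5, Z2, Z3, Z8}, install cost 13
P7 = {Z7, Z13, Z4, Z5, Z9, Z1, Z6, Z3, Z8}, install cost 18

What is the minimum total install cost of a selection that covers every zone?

P2, P4 cover every zone at install cost 14 + 13 = 27.
Any cover uses at least 2 sensor positions; among all covering selections none totals below 27.

27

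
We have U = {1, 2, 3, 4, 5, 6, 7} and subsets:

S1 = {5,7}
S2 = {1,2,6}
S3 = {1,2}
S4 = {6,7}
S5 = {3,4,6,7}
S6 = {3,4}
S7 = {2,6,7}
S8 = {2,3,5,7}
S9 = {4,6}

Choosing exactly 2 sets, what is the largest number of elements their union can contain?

Choosing S2, S5 covers {1, 2, 3, 4, 6, 7} — 6 elements.
No choice of 2 sets does better; here 5 is left uncovered.

6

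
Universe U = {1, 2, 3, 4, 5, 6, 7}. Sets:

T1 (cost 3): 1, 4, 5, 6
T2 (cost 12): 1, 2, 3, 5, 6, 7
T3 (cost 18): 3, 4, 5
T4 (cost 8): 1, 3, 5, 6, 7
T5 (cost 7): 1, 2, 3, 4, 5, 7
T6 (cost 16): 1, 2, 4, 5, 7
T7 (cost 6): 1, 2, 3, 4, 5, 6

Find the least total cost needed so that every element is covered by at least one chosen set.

10

T1, T5 cover every element at cost 3 + 7 = 10.
Any cover uses at least 2 sets; among all covering selections none totals below 10.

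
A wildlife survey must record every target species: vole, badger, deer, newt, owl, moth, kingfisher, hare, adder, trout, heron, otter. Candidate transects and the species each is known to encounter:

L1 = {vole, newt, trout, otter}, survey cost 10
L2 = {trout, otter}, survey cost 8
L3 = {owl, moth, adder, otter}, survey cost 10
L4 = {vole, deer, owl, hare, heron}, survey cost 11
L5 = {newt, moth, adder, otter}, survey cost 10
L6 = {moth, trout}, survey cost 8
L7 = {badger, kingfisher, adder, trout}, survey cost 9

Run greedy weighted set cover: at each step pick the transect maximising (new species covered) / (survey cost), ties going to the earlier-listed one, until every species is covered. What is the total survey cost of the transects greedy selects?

Pick 1: L4 adds 5 new (vole, deer, owl, hare, heron) at survey cost 11 (ratio 5/11).
Pick 2: L7 adds 4 new (badger, kingfisher, adder, trout) at survey cost 9 (ratio 4/9).
Pick 3: L5 adds 3 new (newt, moth, otter) at survey cost 10 (ratio 3/10).
Greedy total survey cost: 11 + 9 + 10 = 30.

30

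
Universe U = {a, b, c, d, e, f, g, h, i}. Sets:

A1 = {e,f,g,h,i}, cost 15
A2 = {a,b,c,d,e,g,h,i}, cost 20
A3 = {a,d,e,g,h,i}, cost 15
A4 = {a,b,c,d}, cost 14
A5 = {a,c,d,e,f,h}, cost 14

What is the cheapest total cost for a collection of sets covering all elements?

29

A1, A4 cover every element at cost 15 + 14 = 29.
Any cover uses at least 2 sets; among all covering selections none totals below 29.
Greedy by coverage-per-cost would pick A5, A2 for 34 — worse than the optimum 29.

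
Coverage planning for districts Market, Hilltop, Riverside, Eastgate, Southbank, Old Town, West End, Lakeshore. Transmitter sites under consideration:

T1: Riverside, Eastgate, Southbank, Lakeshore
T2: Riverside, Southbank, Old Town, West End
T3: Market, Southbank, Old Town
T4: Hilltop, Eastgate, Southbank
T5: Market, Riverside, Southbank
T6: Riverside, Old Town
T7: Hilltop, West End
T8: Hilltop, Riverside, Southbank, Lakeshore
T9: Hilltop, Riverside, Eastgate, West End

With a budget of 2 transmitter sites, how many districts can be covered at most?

7

Choosing T3, T9 covers {Market, Hilltop, Riverside, Eastgate, Southbank, Old Town, West End} — 7 districts.
No choice of 2 transmitter sites does better; here Lakeshore is left uncovered.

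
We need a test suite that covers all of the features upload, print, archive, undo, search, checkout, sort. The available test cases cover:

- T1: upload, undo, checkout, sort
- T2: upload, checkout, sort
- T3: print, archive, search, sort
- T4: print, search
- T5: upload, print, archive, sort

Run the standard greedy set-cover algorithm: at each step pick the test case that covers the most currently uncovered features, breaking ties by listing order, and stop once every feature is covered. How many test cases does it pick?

Pick 1: T1 covers 4 new features (upload, undo, checkout, sort).
Pick 2: T3 covers 3 new features (print, archive, search).
Greedy uses 2 test cases.

2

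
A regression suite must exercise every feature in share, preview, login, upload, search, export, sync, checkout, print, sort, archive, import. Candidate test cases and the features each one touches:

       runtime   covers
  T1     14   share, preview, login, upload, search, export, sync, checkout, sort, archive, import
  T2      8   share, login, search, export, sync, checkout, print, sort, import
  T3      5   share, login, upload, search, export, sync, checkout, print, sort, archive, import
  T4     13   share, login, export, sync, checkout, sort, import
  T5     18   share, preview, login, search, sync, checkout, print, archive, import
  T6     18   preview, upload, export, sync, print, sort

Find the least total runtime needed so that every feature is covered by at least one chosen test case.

19

T1, T3 cover every feature at runtime 14 + 5 = 19.
Any cover uses at least 2 test cases; among all covering selections none totals below 19.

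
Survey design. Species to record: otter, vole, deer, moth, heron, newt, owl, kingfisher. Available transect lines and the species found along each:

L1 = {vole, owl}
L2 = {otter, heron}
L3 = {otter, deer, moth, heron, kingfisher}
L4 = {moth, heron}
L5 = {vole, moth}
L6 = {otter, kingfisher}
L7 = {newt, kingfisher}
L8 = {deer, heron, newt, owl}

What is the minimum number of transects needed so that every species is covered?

L1, L3, L7 together cover {otter, vole, deer, moth, heron, newt, owl, kingfisher} — every species.
No 2 of the 8 transects cover everything (all 28 pairs fall short), so 3 is minimum.

3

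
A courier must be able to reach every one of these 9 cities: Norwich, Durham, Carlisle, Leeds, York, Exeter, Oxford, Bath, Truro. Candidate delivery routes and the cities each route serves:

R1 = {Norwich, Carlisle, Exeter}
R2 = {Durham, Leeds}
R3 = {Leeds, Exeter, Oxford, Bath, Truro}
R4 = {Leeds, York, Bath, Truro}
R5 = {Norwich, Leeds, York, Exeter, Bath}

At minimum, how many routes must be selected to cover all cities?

4

R1, R2, R3, R4 together cover {Norwich, Durham, Carlisle, Leeds, York, Exeter, Oxford, Bath, Truro} — every city.
No 3 of the 5 routes cover everything (all 10 triples fall short), so 4 is minimum.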